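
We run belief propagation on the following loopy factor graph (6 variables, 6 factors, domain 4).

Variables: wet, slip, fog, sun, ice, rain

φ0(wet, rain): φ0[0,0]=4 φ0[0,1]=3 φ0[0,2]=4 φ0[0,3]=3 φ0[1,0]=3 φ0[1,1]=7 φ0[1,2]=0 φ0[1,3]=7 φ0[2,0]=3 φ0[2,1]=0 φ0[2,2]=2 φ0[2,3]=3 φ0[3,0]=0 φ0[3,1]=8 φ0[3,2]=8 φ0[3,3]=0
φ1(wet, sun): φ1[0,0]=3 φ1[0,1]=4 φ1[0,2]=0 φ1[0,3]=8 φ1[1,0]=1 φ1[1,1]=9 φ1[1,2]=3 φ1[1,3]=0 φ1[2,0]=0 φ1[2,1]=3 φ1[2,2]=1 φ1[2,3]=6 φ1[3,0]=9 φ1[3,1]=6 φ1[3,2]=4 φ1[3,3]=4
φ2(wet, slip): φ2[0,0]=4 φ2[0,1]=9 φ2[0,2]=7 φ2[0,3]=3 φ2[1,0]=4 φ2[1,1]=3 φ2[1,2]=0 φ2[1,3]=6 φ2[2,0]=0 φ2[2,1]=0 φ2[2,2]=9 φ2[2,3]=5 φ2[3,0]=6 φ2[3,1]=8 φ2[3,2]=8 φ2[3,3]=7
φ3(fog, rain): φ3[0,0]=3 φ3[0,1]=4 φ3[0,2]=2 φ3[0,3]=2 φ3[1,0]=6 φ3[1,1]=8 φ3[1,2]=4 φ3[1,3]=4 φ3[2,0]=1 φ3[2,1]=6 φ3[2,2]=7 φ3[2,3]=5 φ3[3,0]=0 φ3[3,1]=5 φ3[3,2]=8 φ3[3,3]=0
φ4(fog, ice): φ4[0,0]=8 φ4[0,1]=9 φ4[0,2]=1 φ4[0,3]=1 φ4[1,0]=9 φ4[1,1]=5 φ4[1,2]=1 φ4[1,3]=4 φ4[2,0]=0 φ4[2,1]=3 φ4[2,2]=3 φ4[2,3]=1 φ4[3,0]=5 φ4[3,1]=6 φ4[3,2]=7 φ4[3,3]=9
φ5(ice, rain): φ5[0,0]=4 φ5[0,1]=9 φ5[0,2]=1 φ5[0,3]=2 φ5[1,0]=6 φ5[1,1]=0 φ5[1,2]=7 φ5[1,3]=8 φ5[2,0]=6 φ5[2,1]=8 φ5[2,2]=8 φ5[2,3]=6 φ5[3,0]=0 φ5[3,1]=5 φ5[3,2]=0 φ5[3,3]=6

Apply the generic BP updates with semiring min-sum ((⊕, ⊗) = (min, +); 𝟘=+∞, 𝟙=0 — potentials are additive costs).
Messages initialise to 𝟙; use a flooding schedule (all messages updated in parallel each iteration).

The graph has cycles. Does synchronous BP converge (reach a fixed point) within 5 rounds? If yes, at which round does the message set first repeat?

init: all messages = 𝟙 over 4 values
r1 m[φ0→wet] = [3, 0, 0, 0]
r1 m[φ0→rain] = [0, 0, 0, 0]
r1 m[φ1→wet] = [0, 0, 0, 4]
r1 m[φ1→sun] = [0, 3, 0, 0]
r1 m[φ2→wet] = [3, 0, 0, 6]
r1 m[φ2→slip] = [0, 0, 0, 3]
r1 m[φ3→fog] = [2, 4, 1, 0]
r1 m[φ3→rain] = [0, 4, 2, 0]
r1 m[φ4→fog] = [1, 1, 0, 5]
r1 m[φ4→ice] = [0, 3, 1, 1]
r1 m[φ5→ice] = [1, 0, 6, 0]
r1 m[φ5→rain] = [0, 0, 0, 2]
r1 m[wet→φ0] = [0, 0, 0, 0]
r1 m[wet→φ1] = [0, 0, 0, 0]
r1 m[wet→φ2] = [0, 0, 0, 0]
r1 m[slip→φ2] = [0, 0, 0, 0]
r1 m[fog→φ3] = [0, 0, 0, 0]
r1 m[fog→φ4] = [0, 0, 0, 0]
r1 m[sun→φ1] = [0, 0, 0, 0]
r1 m[ice→φ4] = [0, 0, 0, 0]
r1 m[ice→φ5] = [0, 0, 0, 0]
r1 m[rain→φ0] = [0, 0, 0, 0]
r1 m[rain→φ3] = [0, 0, 0, 0]
r1 m[rain→φ5] = [0, 0, 0, 0]
r2 m[φ0→wet] = [3, 0, 0, 0]
r2 m[φ0→rain] = [0, 0, 0, 0]
r2 m[φ1→wet] = [0, 0, 0, 4]
r2 m[φ1→sun] = [0, 3, 0, 0]
r2 m[φ2→wet] = [3, 0, 0, 6]
r2 m[φ2→slip] = [0, 0, 0, 3]
r2 m[φ3→fog] = [2, 4, 1, 0]
r2 m[φ3→rain] = [0, 4, 2, 0]
r2 m[φ4→fog] = [1, 1, 0, 5]
r2 m[φ4→ice] = [0, 3, 1, 1]
r2 m[φ5→ice] = [1, 0, 6, 0]
r2 m[φ5→rain] = [0, 0, 0, 2]
r2 m[wet→φ0] = [3, 0, 0, 10]
r2 m[wet→φ1] = [6, 0, 0, 6]
r2 m[wet→φ2] = [3, 0, 0, 4]
r2 m[slip→φ2] = [0, 0, 0, 0]
r2 m[fog→φ3] = [1, 1, 0, 5]
r2 m[fog→φ4] = [2, 4, 1, 0]
r2 m[sun→φ1] = [0, 0, 0, 0]
r2 m[ice→φ4] = [1, 0, 6, 0]
r2 m[ice→φ5] = [0, 3, 1, 1]
r2 m[rain→φ0] = [0, 4, 2, 2]
r2 m[rain→φ3] = [0, 0, 0, 2]
r2 m[rain→φ5] = [0, 4, 2, 0]
r3 m[φ0→wet] = [4, 2, 3, 0]
r3 m[φ0→rain] = [3, 0, 0, 3]
r3 m[φ1→wet] = [0, 0, 0, 4]
r3 m[φ1→sun] = [0, 3, 1, 0]
r3 m[φ2→wet] = [3, 0, 0, 6]
r3 m[φ2→slip] = [0, 0, 0, 5]
r3 m[φ3→fog] = [2, 4, 1, 0]
r3 m[φ3→rain] = [1, 5, 3, 3]
r3 m[φ4→fog] = [1, 4, 1, 6]
r3 m[φ4→ice] = [1, 4, 3, 2]
r3 m[φ5→ice] = [2, 4, 6, 0]
r3 m[φ5→rain] = [1, 3, 1, 2]
r3 m[wet→φ0] = [3, 0, 0, 10]
r3 m[wet→φ1] = [6, 0, 0, 6]
r3 m[wet→φ2] = [3, 0, 0, 4]
r3 m[slip→φ2] = [0, 0, 0, 0]
r3 m[fog→φ3] = [1, 1, 0, 5]
r3 m[fog→φ4] = [2, 4, 1, 0]
r3 m[sun→φ1] = [0, 0, 0, 0]
r3 m[ice→φ4] = [1, 0, 6, 0]
r3 m[ice→φ5] = [0, 3, 1, 1]
r3 m[rain→φ0] = [0, 4, 2, 2]
r3 m[rain→φ3] = [0, 0, 0, 2]
r3 m[rain→φ5] = [0, 4, 2, 0]
r4 m[φ0→wet] = [4, 2, 3, 0]
r4 m[φ0→rain] = [3, 0, 0, 3]
r4 m[φ1→wet] = [0, 0, 0, 4]
r4 m[φ1→sun] = [0, 3, 1, 0]
r4 m[φ2→wet] = [3, 0, 0, 6]
r4 m[φ2→slip] = [0, 0, 0, 5]
r4 m[φ3→fog] = [2, 4, 1, 0]
r4 m[φ3→rain] = [1, 5, 3, 3]
r4 m[φ4→fog] = [1, 4, 1, 6]
r4 m[φ4→ice] = [1, 4, 3, 2]
r4 m[φ5→ice] = [2, 4, 6, 0]
r4 m[φ5→rain] = [1, 3, 1, 2]
r4 m[wet→φ0] = [3, 0, 0, 10]
r4 m[wet→φ1] = [7, 2, 3, 6]
r4 m[wet→φ2] = [4, 2, 3, 4]
r4 m[slip→φ2] = [0, 0, 0, 0]
r4 m[fog→φ3] = [1, 4, 1, 6]
r4 m[fog→φ4] = [2, 4, 1, 0]
r4 m[sun→φ1] = [0, 0, 0, 0]
r4 m[ice→φ4] = [2, 4, 6, 0]
r4 m[ice→φ5] = [1, 4, 3, 2]
r4 m[rain→φ0] = [2, 8, 4, 5]
r4 m[rain→φ3] = [4, 3, 1, 5]
r4 m[rain→φ5] = [4, 5, 3, 6]
r5 m[φ0→wet] = [6, 4, 5, 2]
r5 m[φ0→rain] = [3, 0, 0, 3]
r5 m[φ1→wet] = [0, 0, 0, 4]
r5 m[φ1→sun] = [3, 6, 4, 2]
r5 m[φ2→wet] = [3, 0, 0, 6]
r5 m[φ2→slip] = [3, 3, 2, 7]
r5 m[φ3→fog] = [3, 5, 5, 4]
r5 m[φ3→rain] = [2, 5, 3, 3]
r5 m[φ4→fog] = [1, 4, 1, 7]
r5 m[φ4→ice] = [1, 4, 3, 2]
r5 m[φ5→ice] = [4, 5, 10, 3]
r5 m[φ5→rain] = [2, 4, 2, 3]
r5 m[wet→φ0] = [3, 0, 0, 10]
r5 m[wet→φ1] = [7, 2, 3, 6]
r5 m[wet→φ2] = [4, 2, 3, 4]
r5 m[slip→φ2] = [0, 0, 0, 0]
r5 m[fog→φ3] = [1, 4, 1, 6]
r5 m[fog→φ4] = [2, 4, 1, 0]
r5 m[sun→φ1] = [0, 0, 0, 0]
r5 m[ice→φ4] = [2, 4, 6, 0]
r5 m[ice→φ5] = [1, 4, 3, 2]
r5 m[rain→φ0] = [2, 8, 4, 5]
r5 m[rain→φ3] = [4, 3, 1, 5]
r5 m[rain→φ5] = [4, 5, 3, 6]
no fixed point within 5 rounds

NOT CONVERGED within 5 rounds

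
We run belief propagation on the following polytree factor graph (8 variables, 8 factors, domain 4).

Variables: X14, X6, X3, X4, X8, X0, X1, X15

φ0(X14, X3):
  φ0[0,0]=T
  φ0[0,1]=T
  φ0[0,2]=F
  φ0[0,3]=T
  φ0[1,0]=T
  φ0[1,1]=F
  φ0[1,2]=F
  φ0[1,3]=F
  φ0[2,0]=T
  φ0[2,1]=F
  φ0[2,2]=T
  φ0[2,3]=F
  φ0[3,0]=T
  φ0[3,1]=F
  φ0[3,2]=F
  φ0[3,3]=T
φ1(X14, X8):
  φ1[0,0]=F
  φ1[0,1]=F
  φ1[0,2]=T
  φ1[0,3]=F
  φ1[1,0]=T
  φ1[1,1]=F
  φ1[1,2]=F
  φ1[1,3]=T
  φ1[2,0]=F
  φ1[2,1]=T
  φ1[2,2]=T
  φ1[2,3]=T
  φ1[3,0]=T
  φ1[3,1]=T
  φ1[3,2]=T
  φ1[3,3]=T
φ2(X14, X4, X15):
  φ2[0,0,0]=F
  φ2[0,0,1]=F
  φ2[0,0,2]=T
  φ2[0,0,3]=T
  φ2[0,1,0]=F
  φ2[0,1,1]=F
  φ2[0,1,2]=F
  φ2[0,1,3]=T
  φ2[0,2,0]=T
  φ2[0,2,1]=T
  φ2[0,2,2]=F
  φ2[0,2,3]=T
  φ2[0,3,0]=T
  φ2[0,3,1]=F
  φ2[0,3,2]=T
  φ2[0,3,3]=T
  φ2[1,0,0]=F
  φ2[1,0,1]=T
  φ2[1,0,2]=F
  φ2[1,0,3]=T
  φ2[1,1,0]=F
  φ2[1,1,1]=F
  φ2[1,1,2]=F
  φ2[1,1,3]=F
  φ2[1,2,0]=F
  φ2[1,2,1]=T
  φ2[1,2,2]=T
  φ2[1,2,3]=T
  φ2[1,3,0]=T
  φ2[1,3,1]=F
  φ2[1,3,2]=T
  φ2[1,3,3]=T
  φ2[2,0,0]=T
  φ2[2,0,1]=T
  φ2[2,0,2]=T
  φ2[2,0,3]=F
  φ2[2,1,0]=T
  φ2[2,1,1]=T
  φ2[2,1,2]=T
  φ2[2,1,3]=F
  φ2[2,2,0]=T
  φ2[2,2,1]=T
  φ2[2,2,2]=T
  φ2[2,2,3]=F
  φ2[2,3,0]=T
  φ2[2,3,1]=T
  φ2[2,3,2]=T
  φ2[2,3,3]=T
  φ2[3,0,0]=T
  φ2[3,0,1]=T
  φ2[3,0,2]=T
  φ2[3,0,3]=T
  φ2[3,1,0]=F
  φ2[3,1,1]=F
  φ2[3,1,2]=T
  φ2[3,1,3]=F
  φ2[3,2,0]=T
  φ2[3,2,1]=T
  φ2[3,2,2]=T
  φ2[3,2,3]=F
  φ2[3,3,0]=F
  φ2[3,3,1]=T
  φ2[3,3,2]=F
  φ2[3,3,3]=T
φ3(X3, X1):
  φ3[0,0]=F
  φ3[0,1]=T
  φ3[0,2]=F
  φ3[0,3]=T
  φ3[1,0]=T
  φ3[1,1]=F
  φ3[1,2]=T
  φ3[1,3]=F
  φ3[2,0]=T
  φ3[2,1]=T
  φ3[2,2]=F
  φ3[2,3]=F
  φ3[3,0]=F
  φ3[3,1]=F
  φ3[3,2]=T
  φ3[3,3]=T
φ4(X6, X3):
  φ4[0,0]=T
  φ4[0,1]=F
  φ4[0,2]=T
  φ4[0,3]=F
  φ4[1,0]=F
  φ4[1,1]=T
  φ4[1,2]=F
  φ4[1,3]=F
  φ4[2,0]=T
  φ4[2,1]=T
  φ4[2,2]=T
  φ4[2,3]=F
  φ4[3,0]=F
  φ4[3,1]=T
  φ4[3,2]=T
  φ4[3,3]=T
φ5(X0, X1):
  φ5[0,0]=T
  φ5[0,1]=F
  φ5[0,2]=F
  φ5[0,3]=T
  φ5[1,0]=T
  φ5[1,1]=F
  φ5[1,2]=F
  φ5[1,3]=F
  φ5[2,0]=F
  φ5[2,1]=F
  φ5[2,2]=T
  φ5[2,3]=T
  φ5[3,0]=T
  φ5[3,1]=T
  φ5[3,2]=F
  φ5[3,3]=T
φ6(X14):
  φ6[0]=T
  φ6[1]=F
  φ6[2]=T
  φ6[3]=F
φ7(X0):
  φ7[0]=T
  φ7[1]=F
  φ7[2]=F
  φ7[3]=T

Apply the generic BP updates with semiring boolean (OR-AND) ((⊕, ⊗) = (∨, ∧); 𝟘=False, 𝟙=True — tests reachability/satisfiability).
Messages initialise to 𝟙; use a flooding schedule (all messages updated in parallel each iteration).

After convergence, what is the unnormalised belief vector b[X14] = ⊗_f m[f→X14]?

b[X14] = [T, F, T, F]

init: all messages = 𝟙 over 4 values
r1 m[φ0→X14] = [T, T, T, T]
r1 m[φ0→X3] = [T, T, T, T]
r1 m[φ1→X14] = [T, T, T, T]
r1 m[φ1→X8] = [T, T, T, T]
r1 m[φ2→X14] = [T, T, T, T]
r1 m[φ2→X4] = [T, T, T, T]
r1 m[φ2→X15] = [T, T, T, T]
r1 m[φ3→X3] = [T, T, T, T]
r1 m[φ3→X1] = [T, T, T, T]
r1 m[φ4→X6] = [T, T, T, T]
r1 m[φ4→X3] = [T, T, T, T]
r1 m[φ5→X0] = [T, T, T, T]
r1 m[φ5→X1] = [T, T, T, T]
r1 m[φ6→X14] = [T, F, T, F]
r1 m[φ7→X0] = [T, F, F, T]
r1 m[X14→φ0] = [T, T, T, T]
r1 m[X14→φ1] = [T, T, T, T]
r1 m[X14→φ2] = [T, T, T, T]
r1 m[X14→φ6] = [T, T, T, T]
r1 m[X6→φ4] = [T, T, T, T]
r1 m[X3→φ0] = [T, T, T, T]
r1 m[X3→φ3] = [T, T, T, T]
r1 m[X3→φ4] = [T, T, T, T]
r1 m[X4→φ2] = [T, T, T, T]
r1 m[X8→φ1] = [T, T, T, T]
r1 m[X0→φ5] = [T, T, T, T]
r1 m[X0→φ7] = [T, T, T, T]
r1 m[X1→φ3] = [T, T, T, T]
r1 m[X1→φ5] = [T, T, T, T]
r1 m[X15→φ2] = [T, T, T, T]
r2 m[φ0→X14] = [T, T, T, T]
r2 m[φ0→X3] = [T, T, T, T]
r2 m[φ1→X14] = [T, T, T, T]
r2 m[φ1→X8] = [T, T, T, T]
r2 m[φ2→X14] = [T, T, T, T]
r2 m[φ2→X4] = [T, T, T, T]
r2 m[φ2→X15] = [T, T, T, T]
r2 m[φ3→X3] = [T, T, T, T]
r2 m[φ3→X1] = [T, T, T, T]
r2 m[φ4→X6] = [T, T, T, T]
r2 m[φ4→X3] = [T, T, T, T]
r2 m[φ5→X0] = [T, T, T, T]
r2 m[φ5→X1] = [T, T, T, T]
r2 m[φ6→X14] = [T, F, T, F]
r2 m[φ7→X0] = [T, F, F, T]
r2 m[X14→φ0] = [T, F, T, F]
r2 m[X14→φ1] = [T, F, T, F]
r2 m[X14→φ2] = [T, F, T, F]
r2 m[X14→φ6] = [T, T, T, T]
r2 m[X6→φ4] = [T, T, T, T]
r2 m[X3→φ0] = [T, T, T, T]
r2 m[X3→φ3] = [T, T, T, T]
r2 m[X3→φ4] = [T, T, T, T]
r2 m[X4→φ2] = [T, T, T, T]
r2 m[X8→φ1] = [T, T, T, T]
r2 m[X0→φ5] = [T, F, F, T]
r2 m[X0→φ7] = [T, T, T, T]
r2 m[X1→φ3] = [T, T, T, T]
r2 m[X1→φ5] = [T, T, T, T]
r2 m[X15→φ2] = [T, T, T, T]
r3 m[φ0→X14] = [T, T, T, T]
r3 m[φ0→X3] = [T, T, T, T]
r3 m[φ1→X14] = [T, T, T, T]
r3 m[φ1→X8] = [F, T, T, T]
r3 m[φ2→X14] = [T, T, T, T]
r3 m[φ2→X4] = [T, T, T, T]
r3 m[φ2→X15] = [T, T, T, T]
r3 m[φ3→X3] = [T, T, T, T]
r3 m[φ3→X1] = [T, T, T, T]
r3 m[φ4→X6] = [T, T, T, T]
r3 m[φ4→X3] = [T, T, T, T]
r3 m[φ5→X0] = [T, T, T, T]
r3 m[φ5→X1] = [T, T, F, T]
r3 m[φ6→X14] = [T, F, T, F]
r3 m[φ7→X0] = [T, F, F, T]
r3 m[X14→φ0] = [T, F, T, F]
r3 m[X14→φ1] = [T, F, T, F]
r3 m[X14→φ2] = [T, F, T, F]
r3 m[X14→φ6] = [T, T, T, T]
r3 m[X6→φ4] = [T, T, T, T]
r3 m[X3→φ0] = [T, T, T, T]
r3 m[X3→φ3] = [T, T, T, T]
r3 m[X3→φ4] = [T, T, T, T]
r3 m[X4→φ2] = [T, T, T, T]
r3 m[X8→φ1] = [T, T, T, T]
r3 m[X0→φ5] = [T, F, F, T]
r3 m[X0→φ7] = [T, T, T, T]
r3 m[X1→φ3] = [T, T, T, T]
r3 m[X1→φ5] = [T, T, T, T]
r3 m[X15→φ2] = [T, T, T, T]
r4 m[φ0→X14] = [T, T, T, T]
r4 m[φ0→X3] = [T, T, T, T]
r4 m[φ1→X14] = [T, T, T, T]
r4 m[φ1→X8] = [F, T, T, T]
r4 m[φ2→X14] = [T, T, T, T]
r4 m[φ2→X4] = [T, T, T, T]
r4 m[φ2→X15] = [T, T, T, T]
r4 m[φ3→X3] = [T, T, T, T]
r4 m[φ3→X1] = [T, T, T, T]
r4 m[φ4→X6] = [T, T, T, T]
r4 m[φ4→X3] = [T, T, T, T]
r4 m[φ5→X0] = [T, T, T, T]
r4 m[φ5→X1] = [T, T, F, T]
r4 m[φ6→X14] = [T, F, T, F]
r4 m[φ7→X0] = [T, F, F, T]
r4 m[X14→φ0] = [T, F, T, F]
r4 m[X14→φ1] = [T, F, T, F]
r4 m[X14→φ2] = [T, F, T, F]
r4 m[X14→φ6] = [T, T, T, T]
r4 m[X6→φ4] = [T, T, T, T]
r4 m[X3→φ0] = [T, T, T, T]
r4 m[X3→φ3] = [T, T, T, T]
r4 m[X3→φ4] = [T, T, T, T]
r4 m[X4→φ2] = [T, T, T, T]
r4 m[X8→φ1] = [T, T, T, T]
r4 m[X0→φ5] = [T, F, F, T]
r4 m[X0→φ7] = [T, T, T, T]
r4 m[X1→φ3] = [T, T, F, T]
r4 m[X1→φ5] = [T, T, T, T]
r4 m[X15→φ2] = [T, T, T, T]
r5 m[φ0→X14] = [T, T, T, T]
r5 m[φ0→X3] = [T, T, T, T]
r5 m[φ1→X14] = [T, T, T, T]
r5 m[φ1→X8] = [F, T, T, T]
r5 m[φ2→X14] = [T, T, T, T]
r5 m[φ2→X4] = [T, T, T, T]
r5 m[φ2→X15] = [T, T, T, T]
r5 m[φ3→X3] = [T, T, T, T]
r5 m[φ3→X1] = [T, T, T, T]
r5 m[φ4→X6] = [T, T, T, T]
r5 m[φ4→X3] = [T, T, T, T]
r5 m[φ5→X0] = [T, T, T, T]
r5 m[φ5→X1] = [T, T, F, T]
r5 m[φ6→X14] = [T, F, T, F]
r5 m[φ7→X0] = [T, F, F, T]
r5 m[X14→φ0] = [T, F, T, F]
r5 m[X14→φ1] = [T, F, T, F]
r5 m[X14→φ2] = [T, F, T, F]
r5 m[X14→φ6] = [T, T, T, T]
r5 m[X6→φ4] = [T, T, T, T]
r5 m[X3→φ0] = [T, T, T, T]
r5 m[X3→φ3] = [T, T, T, T]
r5 m[X3→φ4] = [T, T, T, T]
r5 m[X4→φ2] = [T, T, T, T]
r5 m[X8→φ1] = [T, T, T, T]
r5 m[X0→φ5] = [T, F, F, T]
r5 m[X0→φ7] = [T, T, T, T]
r5 m[X1→φ3] = [T, T, F, T]
r5 m[X1→φ5] = [T, T, T, T]
r5 m[X15→φ2] = [T, T, T, T]
fixed point reached at round 5
b[X14] = ⊗ incoming = [T, F, T, F]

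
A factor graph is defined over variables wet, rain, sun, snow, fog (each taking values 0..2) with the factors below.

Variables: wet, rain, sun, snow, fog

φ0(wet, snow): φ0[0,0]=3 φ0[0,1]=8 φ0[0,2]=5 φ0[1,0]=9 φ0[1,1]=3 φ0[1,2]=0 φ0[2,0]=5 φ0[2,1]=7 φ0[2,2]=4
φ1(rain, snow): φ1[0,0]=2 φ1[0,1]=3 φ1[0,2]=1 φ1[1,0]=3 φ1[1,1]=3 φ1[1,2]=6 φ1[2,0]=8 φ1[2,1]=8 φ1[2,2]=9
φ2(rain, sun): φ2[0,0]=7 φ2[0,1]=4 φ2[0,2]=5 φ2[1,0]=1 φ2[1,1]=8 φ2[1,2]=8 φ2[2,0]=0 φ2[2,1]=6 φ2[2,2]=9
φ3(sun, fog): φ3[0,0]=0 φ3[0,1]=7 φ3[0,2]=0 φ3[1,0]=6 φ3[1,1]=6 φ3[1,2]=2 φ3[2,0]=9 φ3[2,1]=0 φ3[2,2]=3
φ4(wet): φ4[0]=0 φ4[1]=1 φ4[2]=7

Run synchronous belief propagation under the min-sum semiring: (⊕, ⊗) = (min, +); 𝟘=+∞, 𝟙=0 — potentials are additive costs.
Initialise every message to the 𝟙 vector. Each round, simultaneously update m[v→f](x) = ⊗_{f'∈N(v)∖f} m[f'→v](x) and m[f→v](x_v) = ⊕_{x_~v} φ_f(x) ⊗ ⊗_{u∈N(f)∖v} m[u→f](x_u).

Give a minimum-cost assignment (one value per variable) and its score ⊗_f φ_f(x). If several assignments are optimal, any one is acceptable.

init: all messages = 𝟙 over 3 values
r1 m[φ0→wet] = [3, 0, 4]
r1 m[φ0→snow] = [3, 3, 0]
r1 m[φ1→rain] = [1, 3, 8]
r1 m[φ1→snow] = [2, 3, 1]
r1 m[φ2→rain] = [4, 1, 0]
r1 m[φ2→sun] = [0, 4, 5]
r1 m[φ3→sun] = [0, 2, 0]
r1 m[φ3→fog] = [0, 0, 0]
r1 m[φ4→wet] = [0, 1, 7]
r1 m[wet→φ0] = [0, 0, 0]
r1 m[wet→φ4] = [0, 0, 0]
r1 m[rain→φ1] = [0, 0, 0]
r1 m[rain→φ2] = [0, 0, 0]
r1 m[sun→φ2] = [0, 0, 0]
r1 m[sun→φ3] = [0, 0, 0]
r1 m[snow→φ0] = [0, 0, 0]
r1 m[snow→φ1] = [0, 0, 0]
r1 m[fog→φ3] = [0, 0, 0]
r2 m[φ0→wet] = [3, 0, 4]
r2 m[φ0→snow] = [3, 3, 0]
r2 m[φ1→rain] = [1, 3, 8]
r2 m[φ1→snow] = [2, 3, 1]
r2 m[φ2→rain] = [4, 1, 0]
r2 m[φ2→sun] = [0, 4, 5]
r2 m[φ3→sun] = [0, 2, 0]
r2 m[φ3→fog] = [0, 0, 0]
r2 m[φ4→wet] = [0, 1, 7]
r2 m[wet→φ0] = [0, 1, 7]
r2 m[wet→φ4] = [3, 0, 4]
r2 m[rain→φ1] = [4, 1, 0]
r2 m[rain→φ2] = [1, 3, 8]
r2 m[sun→φ2] = [0, 2, 0]
r2 m[sun→φ3] = [0, 4, 5]
r2 m[snow→φ0] = [2, 3, 1]
r2 m[snow→φ1] = [3, 3, 0]
r2 m[fog→φ3] = [0, 0, 0]
r3 m[φ0→wet] = [5, 1, 5]
r3 m[φ0→snow] = [3, 4, 1]
r3 m[φ1→rain] = [1, 6, 9]
r3 m[φ1→snow] = [4, 4, 5]
r3 m[φ2→rain] = [5, 1, 0]
r3 m[φ2→sun] = [4, 5, 6]
r3 m[φ3→sun] = [0, 2, 0]
r3 m[φ3→fog] = [0, 5, 0]
r3 m[φ4→wet] = [0, 1, 7]
r3 m[wet→φ0] = [0, 1, 7]
r3 m[wet→φ4] = [3, 0, 4]
r3 m[rain→φ1] = [4, 1, 0]
r3 m[rain→φ2] = [1, 3, 8]
r3 m[sun→φ2] = [0, 2, 0]
r3 m[sun→φ3] = [0, 4, 5]
r3 m[snow→φ0] = [2, 3, 1]
r3 m[snow→φ1] = [3, 3, 0]
r3 m[fog→φ3] = [0, 0, 0]
r4 m[φ0→wet] = [5, 1, 5]
r4 m[φ0→snow] = [3, 4, 1]
r4 m[φ1→rain] = [1, 6, 9]
r4 m[φ1→snow] = [4, 4, 5]
r4 m[φ2→rain] = [5, 1, 0]
r4 m[φ2→sun] = [4, 5, 6]
r4 m[φ3→sun] = [0, 2, 0]
r4 m[φ3→fog] = [0, 5, 0]
r4 m[φ4→wet] = [0, 1, 7]
r4 m[wet→φ0] = [0, 1, 7]
r4 m[wet→φ4] = [5, 1, 5]
r4 m[rain→φ1] = [5, 1, 0]
r4 m[rain→φ2] = [1, 6, 9]
r4 m[sun→φ2] = [0, 2, 0]
r4 m[sun→φ3] = [4, 5, 6]
r4 m[snow→φ0] = [4, 4, 5]
r4 m[snow→φ1] = [3, 4, 1]
r4 m[fog→φ3] = [0, 0, 0]
r5 m[φ0→wet] = [7, 5, 9]
r5 m[φ0→snow] = [3, 4, 1]
r5 m[φ1→rain] = [2, 6, 10]
r5 m[φ1→snow] = [4, 4, 6]
r5 m[φ2→rain] = [5, 1, 0]
r5 m[φ2→sun] = [7, 5, 6]
r5 m[φ3→sun] = [0, 2, 0]
r5 m[φ3→fog] = [4, 6, 4]
r5 m[φ4→wet] = [0, 1, 7]
r5 m[wet→φ0] = [0, 1, 7]
r5 m[wet→φ4] = [5, 1, 5]
r5 m[rain→φ1] = [5, 1, 0]
r5 m[rain→φ2] = [1, 6, 9]
r5 m[sun→φ2] = [0, 2, 0]
r5 m[sun→φ3] = [4, 5, 6]
r5 m[snow→φ0] = [4, 4, 5]
r5 m[snow→φ1] = [3, 4, 1]
r5 m[fog→φ3] = [0, 0, 0]
r6 m[φ0→wet] = [7, 5, 9]
r6 m[φ0→snow] = [3, 4, 1]
r6 m[φ1→rain] = [2, 6, 10]
r6 m[φ1→snow] = [4, 4, 6]
r6 m[φ2→rain] = [5, 1, 0]
r6 m[φ2→sun] = [7, 5, 6]
r6 m[φ3→sun] = [0, 2, 0]
r6 m[φ3→fog] = [4, 6, 4]
r6 m[φ4→wet] = [0, 1, 7]
r6 m[wet→φ0] = [0, 1, 7]
r6 m[wet→φ4] = [7, 5, 9]
r6 m[rain→φ1] = [5, 1, 0]
r6 m[rain→φ2] = [2, 6, 10]
r6 m[sun→φ2] = [0, 2, 0]
r6 m[sun→φ3] = [7, 5, 6]
r6 m[snow→φ0] = [4, 4, 6]
r6 m[snow→φ1] = [3, 4, 1]
r6 m[fog→φ3] = [0, 0, 0]
r7 m[φ0→wet] = [7, 6, 9]
r7 m[φ0→snow] = [3, 4, 1]
r7 m[φ1→rain] = [2, 6, 10]
r7 m[φ1→snow] = [4, 4, 6]
r7 m[φ2→rain] = [5, 1, 0]
r7 m[φ2→sun] = [7, 6, 7]
r7 m[φ3→sun] = [0, 2, 0]
r7 m[φ3→fog] = [7, 6, 7]
r7 m[φ4→wet] = [0, 1, 7]
r7 m[wet→φ0] = [0, 1, 7]
r7 m[wet→φ4] = [7, 5, 9]
r7 m[rain→φ1] = [5, 1, 0]
r7 m[rain→φ2] = [2, 6, 10]
r7 m[sun→φ2] = [0, 2, 0]
r7 m[sun→φ3] = [7, 5, 6]
r7 m[snow→φ0] = [4, 4, 6]
r7 m[snow→φ1] = [3, 4, 1]
r7 m[fog→φ3] = [0, 0, 0]
r8 m[φ0→wet] = [7, 6, 9]
r8 m[φ0→snow] = [3, 4, 1]
r8 m[φ1→rain] = [2, 6, 10]
r8 m[φ1→snow] = [4, 4, 6]
r8 m[φ2→rain] = [5, 1, 0]
r8 m[φ2→sun] = [7, 6, 7]
r8 m[φ3→sun] = [0, 2, 0]
r8 m[φ3→fog] = [7, 6, 7]
r8 m[φ4→wet] = [0, 1, 7]
r8 m[wet→φ0] = [0, 1, 7]
r8 m[wet→φ4] = [7, 6, 9]
r8 m[rain→φ1] = [5, 1, 0]
r8 m[rain→φ2] = [2, 6, 10]
r8 m[sun→φ2] = [0, 2, 0]
r8 m[sun→φ3] = [7, 6, 7]
r8 m[snow→φ0] = [4, 4, 6]
r8 m[snow→φ1] = [3, 4, 1]
r8 m[fog→φ3] = [0, 0, 0]
r9 m[φ0→wet] = [7, 6, 9]
r9 m[φ0→snow] = [3, 4, 1]
r9 m[φ1→rain] = [2, 6, 10]
r9 m[φ1→snow] = [4, 4, 6]
r9 m[φ2→rain] = [5, 1, 0]
r9 m[φ2→sun] = [7, 6, 7]
r9 m[φ3→sun] = [0, 2, 0]
r9 m[φ3→fog] = [7, 7, 7]
r9 m[φ4→wet] = [0, 1, 7]
r9 m[wet→φ0] = [0, 1, 7]
r9 m[wet→φ4] = [7, 6, 9]
r9 m[rain→φ1] = [5, 1, 0]
r9 m[rain→φ2] = [2, 6, 10]
r9 m[sun→φ2] = [0, 2, 0]
r9 m[sun→φ3] = [7, 6, 7]
r9 m[snow→φ0] = [4, 4, 6]
r9 m[snow→φ1] = [3, 4, 1]
r9 m[fog→φ3] = [0, 0, 0]
r10 m[φ0→wet] = [7, 6, 9]
r10 m[φ0→snow] = [3, 4, 1]
r10 m[φ1→rain] = [2, 6, 10]
r10 m[φ1→snow] = [4, 4, 6]
r10 m[φ2→rain] = [5, 1, 0]
r10 m[φ2→sun] = [7, 6, 7]
r10 m[φ3→sun] = [0, 2, 0]
r10 m[φ3→fog] = [7, 7, 7]
r10 m[φ4→wet] = [0, 1, 7]
r10 m[wet→φ0] = [0, 1, 7]
r10 m[wet→φ4] = [7, 6, 9]
r10 m[rain→φ1] = [5, 1, 0]
r10 m[rain→φ2] = [2, 6, 10]
r10 m[sun→φ2] = [0, 2, 0]
r10 m[sun→φ3] = [7, 6, 7]
r10 m[snow→φ0] = [4, 4, 6]
r10 m[snow→φ1] = [3, 4, 1]
r10 m[fog→φ3] = [0, 0, 0]
fixed point reached at round 10
traceback from wet: (wet=0, rain=1, sun=0, snow=0, fog=0), score=7

assignment: (wet=0, rain=1, sun=0, snow=0, fog=0); score = 7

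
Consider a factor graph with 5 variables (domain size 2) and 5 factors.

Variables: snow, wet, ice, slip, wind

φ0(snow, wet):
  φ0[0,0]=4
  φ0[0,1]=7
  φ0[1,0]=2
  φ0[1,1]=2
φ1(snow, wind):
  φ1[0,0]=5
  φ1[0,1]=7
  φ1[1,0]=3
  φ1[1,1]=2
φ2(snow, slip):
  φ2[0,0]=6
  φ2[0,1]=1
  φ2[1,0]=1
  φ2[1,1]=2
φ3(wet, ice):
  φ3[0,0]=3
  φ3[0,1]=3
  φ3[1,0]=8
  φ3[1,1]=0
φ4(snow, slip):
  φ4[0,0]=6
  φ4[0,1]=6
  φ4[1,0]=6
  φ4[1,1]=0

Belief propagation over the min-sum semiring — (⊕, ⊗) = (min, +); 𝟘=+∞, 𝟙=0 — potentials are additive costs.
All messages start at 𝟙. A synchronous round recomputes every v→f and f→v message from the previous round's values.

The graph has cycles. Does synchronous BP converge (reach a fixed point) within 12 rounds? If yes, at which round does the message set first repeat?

NOT CONVERGED within 12 rounds

init: all messages = 𝟙 over 2 values
r1 m[φ0→snow] = [4, 2]
r1 m[φ0→wet] = [2, 2]
r1 m[φ1→snow] = [5, 2]
r1 m[φ1→wind] = [3, 2]
r1 m[φ2→snow] = [1, 1]
r1 m[φ2→slip] = [1, 1]
r1 m[φ3→wet] = [3, 0]
r1 m[φ3→ice] = [3, 0]
r1 m[φ4→snow] = [6, 0]
r1 m[φ4→slip] = [6, 0]
r1 m[snow→φ0] = [0, 0]
r1 m[snow→φ1] = [0, 0]
r1 m[snow→φ2] = [0, 0]
r1 m[snow→φ4] = [0, 0]
r1 m[wet→φ0] = [0, 0]
r1 m[wet→φ3] = [0, 0]
r1 m[ice→φ3] = [0, 0]
r1 m[slip→φ2] = [0, 0]
r1 m[slip→φ4] = [0, 0]
r1 m[wind→φ1] = [0, 0]
r2 m[φ0→snow] = [4, 2]
r2 m[φ0→wet] = [2, 2]
r2 m[φ1→snow] = [5, 2]
r2 m[φ1→wind] = [3, 2]
r2 m[φ2→snow] = [1, 1]
r2 m[φ2→slip] = [1, 1]
r2 m[φ3→wet] = [3, 0]
r2 m[φ3→ice] = [3, 0]
r2 m[φ4→snow] = [6, 0]
r2 m[φ4→slip] = [6, 0]
r2 m[snow→φ0] = [12, 3]
r2 m[snow→φ1] = [11, 3]
r2 m[snow→φ2] = [15, 4]
r2 m[snow→φ4] = [10, 5]
r2 m[wet→φ0] = [3, 0]
r2 m[wet→φ3] = [2, 2]
r2 m[ice→φ3] = [0, 0]
r2 m[slip→φ2] = [6, 0]
r2 m[slip→φ4] = [1, 1]
r2 m[wind→φ1] = [0, 0]
r3 m[φ0→snow] = [7, 2]
r3 m[φ0→wet] = [5, 5]
r3 m[φ1→snow] = [5, 2]
r3 m[φ1→wind] = [6, 5]
r3 m[φ2→snow] = [1, 2]
r3 m[φ2→slip] = [5, 6]
r3 m[φ3→wet] = [3, 0]
r3 m[φ3→ice] = [5, 2]
r3 m[φ4→snow] = [7, 1]
r3 m[φ4→slip] = [11, 5]
r3 m[snow→φ0] = [12, 3]
r3 m[snow→φ1] = [11, 3]
r3 m[snow→φ2] = [15, 4]
r3 m[snow→φ4] = [10, 5]
r3 m[wet→φ0] = [3, 0]
r3 m[wet→φ3] = [2, 2]
r3 m[ice→φ3] = [0, 0]
r3 m[slip→φ2] = [6, 0]
r3 m[slip→φ4] = [1, 1]
r3 m[wind→φ1] = [0, 0]
r4 m[φ0→snow] = [7, 2]
r4 m[φ0→wet] = [5, 5]
r4 m[φ1→snow] = [5, 2]
r4 m[φ1→wind] = [6, 5]
r4 m[φ2→snow] = [1, 2]
r4 m[φ2→slip] = [5, 6]
r4 m[φ3→wet] = [3, 0]
r4 m[φ3→ice] = [5, 2]
r4 m[φ4→snow] = [7, 1]
r4 m[φ4→slip] = [11, 5]
r4 m[snow→φ0] = [13, 5]
r4 m[snow→φ1] = [15, 5]
r4 m[snow→φ2] = [19, 5]
r4 m[snow→φ4] = [13, 6]
r4 m[wet→φ0] = [3, 0]
r4 m[wet→φ3] = [5, 5]
r4 m[ice→φ3] = [0, 0]
r4 m[slip→φ2] = [11, 5]
r4 m[slip→φ4] = [5, 6]
r4 m[wind→φ1] = [0, 0]
r5 m[φ0→snow] = [7, 2]
r5 m[φ0→wet] = [7, 7]
r5 m[φ1→snow] = [5, 2]
r5 m[φ1→wind] = [8, 7]
r5 m[φ2→snow] = [6, 7]
r5 m[φ2→slip] = [6, 7]
r5 m[φ3→wet] = [3, 0]
r5 m[φ3→ice] = [8, 5]
r5 m[φ4→snow] = [11, 6]
r5 m[φ4→slip] = [12, 6]
r5 m[snow→φ0] = [13, 5]
r5 m[snow→φ1] = [15, 5]
r5 m[snow→φ2] = [19, 5]
r5 m[snow→φ4] = [13, 6]
r5 m[wet→φ0] = [3, 0]
r5 m[wet→φ3] = [5, 5]
r5 m[ice→φ3] = [0, 0]
r5 m[slip→φ2] = [11, 5]
r5 m[slip→φ4] = [5, 6]
r5 m[wind→φ1] = [0, 0]
r6 m[φ0→snow] = [7, 2]
r6 m[φ0→wet] = [7, 7]
r6 m[φ1→snow] = [5, 2]
r6 m[φ1→wind] = [8, 7]
r6 m[φ2→snow] = [6, 7]
r6 m[φ2→slip] = [6, 7]
r6 m[φ3→wet] = [3, 0]
r6 m[φ3→ice] = [8, 5]
r6 m[φ4→snow] = [11, 6]
r6 m[φ4→slip] = [12, 6]
r6 m[snow→φ0] = [22, 15]
r6 m[snow→φ1] = [24, 15]
r6 m[snow→φ2] = [23, 10]
r6 m[snow→φ4] = [18, 11]
r6 m[wet→φ0] = [3, 0]
r6 m[wet→φ3] = [7, 7]
r6 m[ice→φ3] = [0, 0]
r6 m[slip→φ2] = [12, 6]
r6 m[slip→φ4] = [6, 7]
r6 m[wind→φ1] = [0, 0]
r7 m[φ0→snow] = [7, 2]
r7 m[φ0→wet] = [17, 17]
r7 m[φ1→snow] = [5, 2]
r7 m[φ1→wind] = [18, 17]
r7 m[φ2→snow] = [7, 8]
r7 m[φ2→slip] = [11, 12]
r7 m[φ3→wet] = [3, 0]
r7 m[φ3→ice] = [10, 7]
r7 m[φ4→snow] = [12, 7]
r7 m[φ4→slip] = [17, 11]
r7 m[snow→φ0] = [22, 15]
r7 m[snow→φ1] = [24, 15]
r7 m[snow→φ2] = [23, 10]
r7 m[snow→φ4] = [18, 11]
r7 m[wet→φ0] = [3, 0]
r7 m[wet→φ3] = [7, 7]
r7 m[ice→φ3] = [0, 0]
r7 m[slip→φ2] = [12, 6]
r7 m[slip→φ4] = [6, 7]
r7 m[wind→φ1] = [0, 0]
r8 m[φ0→snow] = [7, 2]
r8 m[φ0→wet] = [17, 17]
r8 m[φ1→snow] = [5, 2]
r8 m[φ1→wind] = [18, 17]
r8 m[φ2→snow] = [7, 8]
r8 m[φ2→slip] = [11, 12]
r8 m[φ3→wet] = [3, 0]
r8 m[φ3→ice] = [10, 7]
r8 m[φ4→snow] = [12, 7]
r8 m[φ4→slip] = [17, 11]
r8 m[snow→φ0] = [24, 17]
r8 m[snow→φ1] = [26, 17]
r8 m[snow→φ2] = [24, 11]
r8 m[snow→φ4] = [19, 12]
r8 m[wet→φ0] = [3, 0]
r8 m[wet→φ3] = [17, 17]
r8 m[ice→φ3] = [0, 0]
r8 m[slip→φ2] = [17, 11]
r8 m[slip→φ4] = [11, 12]
r8 m[wind→φ1] = [0, 0]
r9 m[φ0→snow] = [7, 2]
r9 m[φ0→wet] = [19, 19]
r9 m[φ1→snow] = [5, 2]
r9 m[φ1→wind] = [20, 19]
r9 m[φ2→snow] = [12, 13]
r9 m[φ2→slip] = [12, 13]
r9 m[φ3→wet] = [3, 0]
r9 m[φ3→ice] = [20, 17]
r9 m[φ4→snow] = [17, 12]
r9 m[φ4→slip] = [18, 12]
r9 m[snow→φ0] = [24, 17]
r9 m[snow→φ1] = [26, 17]
r9 m[snow→φ2] = [24, 11]
r9 m[snow→φ4] = [19, 12]
r9 m[wet→φ0] = [3, 0]
r9 m[wet→φ3] = [17, 17]
r9 m[ice→φ3] = [0, 0]
r9 m[slip→φ2] = [17, 11]
r9 m[slip→φ4] = [11, 12]
r9 m[wind→φ1] = [0, 0]
r10 m[φ0→snow] = [7, 2]
r10 m[φ0→wet] = [19, 19]
r10 m[φ1→snow] = [5, 2]
r10 m[φ1→wind] = [20, 19]
r10 m[φ2→snow] = [12, 13]
r10 m[φ2→slip] = [12, 13]
r10 m[φ3→wet] = [3, 0]
r10 m[φ3→ice] = [20, 17]
r10 m[φ4→snow] = [17, 12]
r10 m[φ4→slip] = [18, 12]
r10 m[snow→φ0] = [34, 27]
r10 m[snow→φ1] = [36, 27]
r10 m[snow→φ2] = [29, 16]
r10 m[snow→φ4] = [24, 17]
r10 m[wet→φ0] = [3, 0]
r10 m[wet→φ3] = [19, 19]
r10 m[ice→φ3] = [0, 0]
r10 m[slip→φ2] = [18, 12]
r10 m[slip→φ4] = [12, 13]
r10 m[wind→φ1] = [0, 0]
r11 m[φ0→snow] = [7, 2]
r11 m[φ0→wet] = [29, 29]
r11 m[φ1→snow] = [5, 2]
r11 m[φ1→wind] = [30, 29]
r11 m[φ2→snow] = [13, 14]
r11 m[φ2→slip] = [17, 18]
r11 m[φ3→wet] = [3, 0]
r11 m[φ3→ice] = [22, 19]
r11 m[φ4→snow] = [18, 13]
r11 m[φ4→slip] = [23, 17]
r11 m[snow→φ0] = [34, 27]
r11 m[snow→φ1] = [36, 27]
r11 m[snow→φ2] = [29, 16]
r11 m[snow→φ4] = [24, 17]
r11 m[wet→φ0] = [3, 0]
r11 m[wet→φ3] = [19, 19]
r11 m[ice→φ3] = [0, 0]
r11 m[slip→φ2] = [18, 12]
r11 m[slip→φ4] = [12, 13]
r11 m[wind→φ1] = [0, 0]
r12 m[φ0→snow] = [7, 2]
r12 m[φ0→wet] = [29, 29]
r12 m[φ1→snow] = [5, 2]
r12 m[φ1→wind] = [30, 29]
r12 m[φ2→snow] = [13, 14]
r12 m[φ2→slip] = [17, 18]
r12 m[φ3→wet] = [3, 0]
r12 m[φ3→ice] = [22, 19]
r12 m[φ4→snow] = [18, 13]
r12 m[φ4→slip] = [23, 17]
r12 m[snow→φ0] = [36, 29]
r12 m[snow→φ1] = [38, 29]
r12 m[snow→φ2] = [30, 17]
r12 m[snow→φ4] = [25, 18]
r12 m[wet→φ0] = [3, 0]
r12 m[wet→φ3] = [29, 29]
r12 m[ice→φ3] = [0, 0]
r12 m[slip→φ2] = [23, 17]
r12 m[slip→φ4] = [17, 18]
r12 m[wind→φ1] = [0, 0]
no fixed point within 12 rounds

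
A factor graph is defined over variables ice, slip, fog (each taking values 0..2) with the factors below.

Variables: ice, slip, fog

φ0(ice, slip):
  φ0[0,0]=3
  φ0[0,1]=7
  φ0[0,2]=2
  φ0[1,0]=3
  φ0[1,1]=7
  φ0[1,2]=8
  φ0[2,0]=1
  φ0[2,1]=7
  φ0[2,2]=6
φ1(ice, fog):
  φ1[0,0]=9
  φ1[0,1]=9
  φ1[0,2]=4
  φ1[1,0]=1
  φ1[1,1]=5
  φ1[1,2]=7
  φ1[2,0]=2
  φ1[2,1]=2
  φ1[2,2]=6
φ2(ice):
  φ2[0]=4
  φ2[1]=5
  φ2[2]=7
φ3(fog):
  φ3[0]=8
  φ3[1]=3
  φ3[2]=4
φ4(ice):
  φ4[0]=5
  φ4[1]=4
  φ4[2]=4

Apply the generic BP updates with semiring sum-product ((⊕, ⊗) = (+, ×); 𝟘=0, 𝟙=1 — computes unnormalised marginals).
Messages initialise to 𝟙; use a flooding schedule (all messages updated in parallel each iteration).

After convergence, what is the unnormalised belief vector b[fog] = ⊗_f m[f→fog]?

init: all messages = 𝟙 over 3 values
r1 m[φ0→ice] = [12, 18, 14]
r1 m[φ0→slip] = [7, 21, 16]
r1 m[φ1→ice] = [22, 13, 10]
r1 m[φ1→fog] = [12, 16, 17]
r1 m[φ2→ice] = [4, 5, 7]
r1 m[φ3→fog] = [8, 3, 4]
r1 m[φ4→ice] = [5, 4, 4]
r1 m[ice→φ0] = [1, 1, 1]
r1 m[ice→φ1] = [1, 1, 1]
r1 m[ice→φ2] = [1, 1, 1]
r1 m[ice→φ4] = [1, 1, 1]
r1 m[slip→φ0] = [1, 1, 1]
r1 m[fog→φ1] = [1, 1, 1]
r1 m[fog→φ3] = [1, 1, 1]
r2 m[φ0→ice] = [12, 18, 14]
r2 m[φ0→slip] = [7, 21, 16]
r2 m[φ1→ice] = [22, 13, 10]
r2 m[φ1→fog] = [12, 16, 17]
r2 m[φ2→ice] = [4, 5, 7]
r2 m[φ3→fog] = [8, 3, 4]
r2 m[φ4→ice] = [5, 4, 4]
r2 m[ice→φ0] = [440, 260, 280]
r2 m[ice→φ1] = [240, 360, 392]
r2 m[ice→φ2] = [1320, 936, 560]
r2 m[ice→φ4] = [1056, 1170, 980]
r2 m[slip→φ0] = [1, 1, 1]
r2 m[fog→φ1] = [8, 3, 4]
r2 m[fog→φ3] = [12, 16, 17]
r3 m[φ0→ice] = [12, 18, 14]
r3 m[φ0→slip] = [2380, 6860, 4640]
r3 m[φ1→ice] = [115, 51, 46]
r3 m[φ1→fog] = [3304, 4744, 5832]
r3 m[φ2→ice] = [4, 5, 7]
r3 m[φ3→fog] = [8, 3, 4]
r3 m[φ4→ice] = [5, 4, 4]
r3 m[ice→φ0] = [440, 260, 280]
r3 m[ice→φ1] = [240, 360, 392]
r3 m[ice→φ2] = [1320, 936, 560]
r3 m[ice→φ4] = [1056, 1170, 980]
r3 m[slip→φ0] = [1, 1, 1]
r3 m[fog→φ1] = [8, 3, 4]
r3 m[fog→φ3] = [12, 16, 17]
r4 m[φ0→ice] = [12, 18, 14]
r4 m[φ0→slip] = [2380, 6860, 4640]
r4 m[φ1→ice] = [115, 51, 46]
r4 m[φ1→fog] = [3304, 4744, 5832]
r4 m[φ2→ice] = [4, 5, 7]
r4 m[φ3→fog] = [8, 3, 4]
r4 m[φ4→ice] = [5, 4, 4]
r4 m[ice→φ0] = [2300, 1020, 1288]
r4 m[ice→φ1] = [240, 360, 392]
r4 m[ice→φ2] = [6900, 3672, 2576]
r4 m[ice→φ4] = [5520, 4590, 4508]
r4 m[slip→φ0] = [1, 1, 1]
r4 m[fog→φ1] = [8, 3, 4]
r4 m[fog→φ3] = [3304, 4744, 5832]
r5 m[φ0→ice] = [12, 18, 14]
r5 m[φ0→slip] = [11248, 32256, 20488]
r5 m[φ1→ice] = [115, 51, 46]
r5 m[φ1→fog] = [3304, 4744, 5832]
r5 m[φ2→ice] = [4, 5, 7]
r5 m[φ3→fog] = [8, 3, 4]
r5 m[φ4→ice] = [5, 4, 4]
r5 m[ice→φ0] = [2300, 1020, 1288]
r5 m[ice→φ1] = [240, 360, 392]
r5 m[ice→φ2] = [6900, 3672, 2576]
r5 m[ice→φ4] = [5520, 4590, 4508]
r5 m[slip→φ0] = [1, 1, 1]
r5 m[fog→φ1] = [8, 3, 4]
r5 m[fog→φ3] = [3304, 4744, 5832]
r6 m[φ0→ice] = [12, 18, 14]
r6 m[φ0→slip] = [11248, 32256, 20488]
r6 m[φ1→ice] = [115, 51, 46]
r6 m[φ1→fog] = [3304, 4744, 5832]
r6 m[φ2→ice] = [4, 5, 7]
r6 m[φ3→fog] = [8, 3, 4]
r6 m[φ4→ice] = [5, 4, 4]
r6 m[ice→φ0] = [2300, 1020, 1288]
r6 m[ice→φ1] = [240, 360, 392]
r6 m[ice→φ2] = [6900, 3672, 2576]
r6 m[ice→φ4] = [5520, 4590, 4508]
r6 m[slip→φ0] = [1, 1, 1]
r6 m[fog→φ1] = [8, 3, 4]
r6 m[fog→φ3] = [3304, 4744, 5832]
fixed point reached at round 6
b[fog] = ⊗ incoming = [26432, 14232, 23328]

b[fog] = [26432, 14232, 23328]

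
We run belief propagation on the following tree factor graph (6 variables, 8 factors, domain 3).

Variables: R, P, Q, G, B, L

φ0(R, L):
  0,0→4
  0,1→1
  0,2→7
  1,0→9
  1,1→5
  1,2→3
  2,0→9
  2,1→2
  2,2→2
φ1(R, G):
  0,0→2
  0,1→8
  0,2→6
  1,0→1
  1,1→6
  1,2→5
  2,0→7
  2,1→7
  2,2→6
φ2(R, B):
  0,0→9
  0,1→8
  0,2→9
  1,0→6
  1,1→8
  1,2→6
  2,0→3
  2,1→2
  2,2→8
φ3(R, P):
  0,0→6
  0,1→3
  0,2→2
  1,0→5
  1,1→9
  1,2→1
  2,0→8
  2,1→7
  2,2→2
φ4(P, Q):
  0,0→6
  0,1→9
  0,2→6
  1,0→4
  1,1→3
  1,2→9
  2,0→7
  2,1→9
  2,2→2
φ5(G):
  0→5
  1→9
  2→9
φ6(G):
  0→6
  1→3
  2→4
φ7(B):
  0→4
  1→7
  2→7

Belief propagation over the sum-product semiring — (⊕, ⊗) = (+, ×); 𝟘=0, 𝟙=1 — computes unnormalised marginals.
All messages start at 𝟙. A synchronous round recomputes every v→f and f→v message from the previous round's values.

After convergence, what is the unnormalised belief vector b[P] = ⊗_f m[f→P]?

init: all messages = 𝟙 over 3 values
r1 m[φ0→R] = [12, 17, 13]
r1 m[φ0→L] = [22, 8, 12]
r1 m[φ1→R] = [16, 12, 20]
r1 m[φ1→G] = [10, 21, 17]
r1 m[φ2→R] = [26, 20, 13]
r1 m[φ2→B] = [18, 18, 23]
r1 m[φ3→R] = [11, 15, 17]
r1 m[φ3→P] = [19, 19, 5]
r1 m[φ4→P] = [21, 16, 18]
r1 m[φ4→Q] = [17, 21, 17]
r1 m[φ5→G] = [5, 9, 9]
r1 m[φ6→G] = [6, 3, 4]
r1 m[φ7→B] = [4, 7, 7]
r1 m[R→φ0] = [1, 1, 1]
r1 m[R→φ1] = [1, 1, 1]
r1 m[R→φ2] = [1, 1, 1]
r1 m[R→φ3] = [1, 1, 1]
r1 m[P→φ3] = [1, 1, 1]
r1 m[P→φ4] = [1, 1, 1]
r1 m[Q→φ4] = [1, 1, 1]
r1 m[G→φ1] = [1, 1, 1]
r1 m[G→φ5] = [1, 1, 1]
r1 m[G→φ6] = [1, 1, 1]
r1 m[B→φ2] = [1, 1, 1]
r1 m[B→φ7] = [1, 1, 1]
r1 m[L→φ0] = [1, 1, 1]
r2 m[φ0→R] = [12, 17, 13]
r2 m[φ0→L] = [22, 8, 12]
r2 m[φ1→R] = [16, 12, 20]
r2 m[φ1→G] = [10, 21, 17]
r2 m[φ2→R] = [26, 20, 13]
r2 m[φ2→B] = [18, 18, 23]
r2 m[φ3→R] = [11, 15, 17]
r2 m[φ3→P] = [19, 19, 5]
r2 m[φ4→P] = [21, 16, 18]
r2 m[φ4→Q] = [17, 21, 17]
r2 m[φ5→G] = [5, 9, 9]
r2 m[φ6→G] = [6, 3, 4]
r2 m[φ7→B] = [4, 7, 7]
r2 m[R→φ0] = [4576, 3600, 4420]
r2 m[R→φ1] = [3432, 5100, 2873]
r2 m[R→φ2] = [2112, 3060, 4420]
r2 m[R→φ3] = [4992, 4080, 3380]
r2 m[P→φ3] = [21, 16, 18]
r2 m[P→φ4] = [19, 19, 5]
r2 m[Q→φ4] = [1, 1, 1]
r2 m[G→φ1] = [30, 27, 36]
r2 m[G→φ5] = [60, 63, 68]
r2 m[G→φ6] = [50, 189, 153]
r2 m[B→φ2] = [4, 7, 7]
r2 m[B→φ7] = [18, 18, 23]
r2 m[L→φ0] = [1, 1, 1]
r3 m[φ0→R] = [12, 17, 13]
r3 m[φ0→L] = [90484, 31416, 51672]
r3 m[φ1→R] = [492, 372, 615]
r3 m[φ1→G] = [32075, 78167, 63330]
r3 m[φ2→R] = [155, 122, 82]
r3 m[φ2→B] = [50628, 50216, 72728]
r3 m[φ3→R] = [210, 267, 316]
r3 m[φ3→P] = [77392, 75356, 20824]
r3 m[φ4→P] = [21, 16, 18]
r3 m[φ4→Q] = [225, 273, 295]
r3 m[φ5→G] = [5, 9, 9]
r3 m[φ6→G] = [6, 3, 4]
r3 m[φ7→B] = [4, 7, 7]
r3 m[R→φ0] = [4576, 3600, 4420]
r3 m[R→φ1] = [3432, 5100, 2873]
r3 m[R→φ2] = [2112, 3060, 4420]
r3 m[R→φ3] = [4992, 4080, 3380]
r3 m[P→φ3] = [21, 16, 18]
r3 m[P→φ4] = [19, 19, 5]
r3 m[Q→φ4] = [1, 1, 1]
r3 m[G→φ1] = [30, 27, 36]
r3 m[G→φ5] = [60, 63, 68]
r3 m[G→φ6] = [50, 189, 153]
r3 m[B→φ2] = [4, 7, 7]
r3 m[B→φ7] = [18, 18, 23]
r3 m[L→φ0] = [1, 1, 1]
r4 m[φ0→R] = [12, 17, 13]
r4 m[φ0→L] = [90484, 31416, 51672]
r4 m[φ1→R] = [492, 372, 615]
r4 m[φ1→G] = [32075, 78167, 63330]
r4 m[φ2→R] = [155, 122, 82]
r4 m[φ2→B] = [50628, 50216, 72728]
r4 m[φ3→R] = [210, 267, 316]
r4 m[φ3→P] = [77392, 75356, 20824]
r4 m[φ4→P] = [21, 16, 18]
r4 m[φ4→Q] = [225, 273, 295]
r4 m[φ5→G] = [5, 9, 9]
r4 m[φ6→G] = [6, 3, 4]
r4 m[φ7→B] = [4, 7, 7]
r4 m[R→φ0] = [16014600, 12117528, 15935880]
r4 m[R→φ1] = [390600, 553758, 336856]
r4 m[R→φ2] = [1239840, 1688508, 2526420]
r4 m[R→φ3] = [915120, 771528, 655590]
r4 m[P→φ3] = [21, 16, 18]
r4 m[P→φ4] = [77392, 75356, 20824]
r4 m[Q→φ4] = [1, 1, 1]
r4 m[G→φ1] = [30, 27, 36]
r4 m[G→φ5] = [192450, 234501, 253320]
r4 m[G→φ6] = [160375, 703503, 569970]
r4 m[B→φ2] = [4, 7, 7]
r4 m[B→φ7] = [50628, 50216, 72728]
r4 m[L→φ0] = [1, 1, 1]
r5 m[φ0→R] = [12, 17, 13]
r5 m[φ0→L] = [316539072, 108474000, 180326544]
r5 m[φ1→R] = [492, 372, 615]
r5 m[φ1→G] = [3692950, 8805340, 7133526]
r5 m[φ2→R] = [155, 122, 82]
r5 m[φ2→B] = [28868868, 28479624, 41500968]
r5 m[φ3→R] = [210, 267, 316]
r5 m[φ3→P] = [14593080, 14278242, 3912948]
r5 m[φ4→P] = [21, 16, 18]
r5 m[φ4→Q] = [911544, 1110012, 1184204]
r5 m[φ5→G] = [5, 9, 9]
r5 m[φ6→G] = [6, 3, 4]
r5 m[φ7→B] = [4, 7, 7]
r5 m[R→φ0] = [16014600, 12117528, 15935880]
r5 m[R→φ1] = [390600, 553758, 336856]
r5 m[R→φ2] = [1239840, 1688508, 2526420]
r5 m[R→φ3] = [915120, 771528, 655590]
r5 m[P→φ3] = [21, 16, 18]
r5 m[P→φ4] = [77392, 75356, 20824]
r5 m[Q→φ4] = [1, 1, 1]
r5 m[G→φ1] = [30, 27, 36]
r5 m[G→φ5] = [192450, 234501, 253320]
r5 m[G→φ6] = [160375, 703503, 569970]
r5 m[B→φ2] = [4, 7, 7]
r5 m[B→φ7] = [50628, 50216, 72728]
r5 m[L→φ0] = [1, 1, 1]
r6 m[φ0→R] = [12, 17, 13]
r6 m[φ0→L] = [316539072, 108474000, 180326544]
r6 m[φ1→R] = [492, 372, 615]
r6 m[φ1→G] = [3692950, 8805340, 7133526]
r6 m[φ2→R] = [155, 122, 82]
r6 m[φ2→B] = [28868868, 28479624, 41500968]
r6 m[φ3→R] = [210, 267, 316]
r6 m[φ3→P] = [14593080, 14278242, 3912948]
r6 m[φ4→P] = [21, 16, 18]
r6 m[φ4→Q] = [911544, 1110012, 1184204]
r6 m[φ5→G] = [5, 9, 9]
r6 m[φ6→G] = [6, 3, 4]
r6 m[φ7→B] = [4, 7, 7]
r6 m[R→φ0] = [16014600, 12117528, 15935880]
r6 m[R→φ1] = [390600, 553758, 336856]
r6 m[R→φ2] = [1239840, 1688508, 2526420]
r6 m[R→φ3] = [915120, 771528, 655590]
r6 m[P→φ3] = [21, 16, 18]
r6 m[P→φ4] = [14593080, 14278242, 3912948]
r6 m[Q→φ4] = [1, 1, 1]
r6 m[G→φ1] = [30, 27, 36]
r6 m[G→φ5] = [22157700, 26416020, 28534104]
r6 m[G→φ6] = [18464750, 79248060, 64201734]
r6 m[B→φ2] = [4, 7, 7]
r6 m[B→φ7] = [28868868, 28479624, 41500968]
r6 m[L→φ0] = [1, 1, 1]
r7 m[φ0→R] = [12, 17, 13]
r7 m[φ0→L] = [316539072, 108474000, 180326544]
r7 m[φ1→R] = [492, 372, 615]
r7 m[φ1→G] = [3692950, 8805340, 7133526]
r7 m[φ2→R] = [155, 122, 82]
r7 m[φ2→B] = [28868868, 28479624, 41500968]
r7 m[φ3→R] = [210, 267, 316]
r7 m[φ3→P] = [14593080, 14278242, 3912948]
r7 m[φ4→P] = [21, 16, 18]
r7 m[φ4→Q] = [172062084, 209388978, 223888554]
r7 m[φ5→G] = [5, 9, 9]
r7 m[φ6→G] = [6, 3, 4]
r7 m[φ7→B] = [4, 7, 7]
r7 m[R→φ0] = [16014600, 12117528, 15935880]
r7 m[R→φ1] = [390600, 553758, 336856]
r7 m[R→φ2] = [1239840, 1688508, 2526420]
r7 m[R→φ3] = [915120, 771528, 655590]
r7 m[P→φ3] = [21, 16, 18]
r7 m[P→φ4] = [14593080, 14278242, 3912948]
r7 m[Q→φ4] = [1, 1, 1]
r7 m[G→φ1] = [30, 27, 36]
r7 m[G→φ5] = [22157700, 26416020, 28534104]
r7 m[G→φ6] = [18464750, 79248060, 64201734]
r7 m[B→φ2] = [4, 7, 7]
r7 m[B→φ7] = [28868868, 28479624, 41500968]
r7 m[L→φ0] = [1, 1, 1]
r8 m[φ0→R] = [12, 17, 13]
r8 m[φ0→L] = [316539072, 108474000, 180326544]
r8 m[φ1→R] = [492, 372, 615]
r8 m[φ1→G] = [3692950, 8805340, 7133526]
r8 m[φ2→R] = [155, 122, 82]
r8 m[φ2→B] = [28868868, 28479624, 41500968]
r8 m[φ3→R] = [210, 267, 316]
r8 m[φ3→P] = [14593080, 14278242, 3912948]
r8 m[φ4→P] = [21, 16, 18]
r8 m[φ4→Q] = [172062084, 209388978, 223888554]
r8 m[φ5→G] = [5, 9, 9]
r8 m[φ6→G] = [6, 3, 4]
r8 m[φ7→B] = [4, 7, 7]
r8 m[R→φ0] = [16014600, 12117528, 15935880]
r8 m[R→φ1] = [390600, 553758, 336856]
r8 m[R→φ2] = [1239840, 1688508, 2526420]
r8 m[R→φ3] = [915120, 771528, 655590]
r8 m[P→φ3] = [21, 16, 18]
r8 m[P→φ4] = [14593080, 14278242, 3912948]
r8 m[Q→φ4] = [1, 1, 1]
r8 m[G→φ1] = [30, 27, 36]
r8 m[G→φ5] = [22157700, 26416020, 28534104]
r8 m[G→φ6] = [18464750, 79248060, 64201734]
r8 m[B→φ2] = [4, 7, 7]
r8 m[B→φ7] = [28868868, 28479624, 41500968]
r8 m[L→φ0] = [1, 1, 1]
fixed point reached at round 8
b[P] = ⊗ incoming = [306454680, 228451872, 70433064]

b[P] = [306454680, 228451872, 70433064]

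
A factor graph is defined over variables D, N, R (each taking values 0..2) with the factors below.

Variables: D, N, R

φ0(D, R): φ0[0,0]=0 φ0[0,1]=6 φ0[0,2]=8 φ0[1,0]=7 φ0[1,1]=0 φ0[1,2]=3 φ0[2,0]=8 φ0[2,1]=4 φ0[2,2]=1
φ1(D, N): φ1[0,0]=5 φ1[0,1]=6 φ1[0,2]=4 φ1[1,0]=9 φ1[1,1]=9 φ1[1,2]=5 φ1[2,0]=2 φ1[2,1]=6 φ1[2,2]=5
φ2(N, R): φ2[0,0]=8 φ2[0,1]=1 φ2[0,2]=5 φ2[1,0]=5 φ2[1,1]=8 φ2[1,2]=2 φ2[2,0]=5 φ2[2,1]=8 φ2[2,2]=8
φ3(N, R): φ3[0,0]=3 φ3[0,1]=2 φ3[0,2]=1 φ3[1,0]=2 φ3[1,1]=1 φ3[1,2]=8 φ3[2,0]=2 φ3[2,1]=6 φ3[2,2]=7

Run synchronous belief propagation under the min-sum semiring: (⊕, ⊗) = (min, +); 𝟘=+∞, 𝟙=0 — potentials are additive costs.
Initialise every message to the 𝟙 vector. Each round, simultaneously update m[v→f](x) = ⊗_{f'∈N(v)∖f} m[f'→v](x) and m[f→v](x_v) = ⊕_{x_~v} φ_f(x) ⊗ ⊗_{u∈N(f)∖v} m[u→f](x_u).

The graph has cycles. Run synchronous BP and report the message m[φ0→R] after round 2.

init: all messages = 𝟙 over 3 values
r1 m[φ0→D] = [0, 0, 1]
r1 m[φ0→R] = [0, 0, 1]
r1 m[φ1→D] = [4, 5, 2]
r1 m[φ1→N] = [2, 6, 4]
r1 m[φ2→N] = [1, 2, 5]
r1 m[φ2→R] = [5, 1, 2]
r1 m[φ3→N] = [1, 1, 2]
r1 m[φ3→R] = [2, 1, 1]
r1 m[D→φ0] = [0, 0, 0]
r1 m[D→φ1] = [0, 0, 0]
r1 m[N→φ1] = [0, 0, 0]
r1 m[N→φ2] = [0, 0, 0]
r1 m[N→φ3] = [0, 0, 0]
r1 m[R→φ0] = [0, 0, 0]
r1 m[R→φ2] = [0, 0, 0]
r1 m[R→φ3] = [0, 0, 0]
r2 m[φ0→D] = [0, 0, 1]
r2 m[φ0→R] = [0, 0, 1]
r2 m[φ1→D] = [4, 5, 2]
r2 m[φ1→N] = [2, 6, 4]
r2 m[φ2→N] = [1, 2, 5]
r2 m[φ2→R] = [5, 1, 2]
r2 m[φ3→N] = [1, 1, 2]
r2 m[φ3→R] = [2, 1, 1]
r2 m[D→φ0] = [4, 5, 2]
r2 m[D→φ1] = [0, 0, 1]
r2 m[N→φ1] = [2, 3, 7]
r2 m[N→φ2] = [3, 7, 6]
r2 m[N→φ3] = [3, 8, 9]
r2 m[R→φ0] = [7, 2, 3]
r2 m[R→φ2] = [2, 1, 2]
r2 m[R→φ3] = [5, 1, 3]

message @ round 2 = [0, 0, 1]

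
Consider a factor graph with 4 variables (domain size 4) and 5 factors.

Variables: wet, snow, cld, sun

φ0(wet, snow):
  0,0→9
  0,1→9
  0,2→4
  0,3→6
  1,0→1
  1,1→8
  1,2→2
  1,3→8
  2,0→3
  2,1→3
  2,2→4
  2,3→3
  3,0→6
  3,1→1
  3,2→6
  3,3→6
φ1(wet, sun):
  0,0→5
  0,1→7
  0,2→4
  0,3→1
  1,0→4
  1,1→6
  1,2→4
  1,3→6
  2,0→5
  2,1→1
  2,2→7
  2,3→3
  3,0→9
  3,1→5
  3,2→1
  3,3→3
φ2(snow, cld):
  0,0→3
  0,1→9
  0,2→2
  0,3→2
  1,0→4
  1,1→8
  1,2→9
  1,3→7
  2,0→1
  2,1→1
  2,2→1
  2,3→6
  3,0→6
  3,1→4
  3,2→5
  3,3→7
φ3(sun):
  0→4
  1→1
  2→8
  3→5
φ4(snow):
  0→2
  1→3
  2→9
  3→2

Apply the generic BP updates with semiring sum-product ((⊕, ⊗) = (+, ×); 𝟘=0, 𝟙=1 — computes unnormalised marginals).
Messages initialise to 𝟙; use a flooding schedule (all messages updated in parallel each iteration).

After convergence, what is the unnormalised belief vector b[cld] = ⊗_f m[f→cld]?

b[cld] = [58152, 86184, 75900, 126156]

init: all messages = 𝟙 over 4 values
r1 m[φ0→wet] = [28, 19, 13, 19]
r1 m[φ0→snow] = [19, 21, 16, 23]
r1 m[φ1→wet] = [17, 20, 16, 18]
r1 m[φ1→sun] = [23, 19, 16, 13]
r1 m[φ2→snow] = [16, 28, 9, 22]
r1 m[φ2→cld] = [14, 22, 17, 22]
r1 m[φ3→sun] = [4, 1, 8, 5]
r1 m[φ4→snow] = [2, 3, 9, 2]
r1 m[wet→φ0] = [1, 1, 1, 1]
r1 m[wet→φ1] = [1, 1, 1, 1]
r1 m[snow→φ0] = [1, 1, 1, 1]
r1 m[snow→φ2] = [1, 1, 1, 1]
r1 m[snow→φ4] = [1, 1, 1, 1]
r1 m[cld→φ2] = [1, 1, 1, 1]
r1 m[sun→φ1] = [1, 1, 1, 1]
r1 m[sun→φ3] = [1, 1, 1, 1]
r2 m[φ0→wet] = [28, 19, 13, 19]
r2 m[φ0→snow] = [19, 21, 16, 23]
r2 m[φ1→wet] = [17, 20, 16, 18]
r2 m[φ1→sun] = [23, 19, 16, 13]
r2 m[φ2→snow] = [16, 28, 9, 22]
r2 m[φ2→cld] = [14, 22, 17, 22]
r2 m[φ3→sun] = [4, 1, 8, 5]
r2 m[φ4→snow] = [2, 3, 9, 2]
r2 m[wet→φ0] = [17, 20, 16, 18]
r2 m[wet→φ1] = [28, 19, 13, 19]
r2 m[snow→φ0] = [32, 84, 81, 44]
r2 m[snow→φ2] = [38, 63, 144, 46]
r2 m[snow→φ4] = [304, 588, 144, 506]
r2 m[cld→φ2] = [1, 1, 1, 1]
r2 m[sun→φ1] = [4, 1, 8, 5]
r2 m[sun→φ3] = [23, 19, 16, 13]
r3 m[φ0→wet] = [1632, 1218, 804, 1026]
r3 m[φ0→snow] = [329, 379, 280, 418]
r3 m[φ1→wet] = [64, 84, 92, 64]
r3 m[φ1→sun] = [452, 418, 298, 238]
r3 m[φ2→snow] = [16, 28, 9, 22]
r3 m[φ2→cld] = [786, 1174, 1017, 1703]
r3 m[φ3→sun] = [4, 1, 8, 5]
r3 m[φ4→snow] = [2, 3, 9, 2]
r3 m[wet→φ0] = [17, 20, 16, 18]
r3 m[wet→φ1] = [28, 19, 13, 19]
r3 m[snow→φ0] = [32, 84, 81, 44]
r3 m[snow→φ2] = [38, 63, 144, 46]
r3 m[snow→φ4] = [304, 588, 144, 506]
r3 m[cld→φ2] = [1, 1, 1, 1]
r3 m[sun→φ1] = [4, 1, 8, 5]
r3 m[sun→φ3] = [23, 19, 16, 13]
r4 m[φ0→wet] = [1632, 1218, 804, 1026]
r4 m[φ0→snow] = [329, 379, 280, 418]
r4 m[φ1→wet] = [64, 84, 92, 64]
r4 m[φ1→sun] = [452, 418, 298, 238]
r4 m[φ2→snow] = [16, 28, 9, 22]
r4 m[φ2→cld] = [786, 1174, 1017, 1703]
r4 m[φ3→sun] = [4, 1, 8, 5]
r4 m[φ4→snow] = [2, 3, 9, 2]
r4 m[wet→φ0] = [64, 84, 92, 64]
r4 m[wet→φ1] = [1632, 1218, 804, 1026]
r4 m[snow→φ0] = [32, 84, 81, 44]
r4 m[snow→φ2] = [658, 1137, 2520, 836]
r4 m[snow→φ4] = [5264, 10612, 2520, 9196]
r4 m[cld→φ2] = [1, 1, 1, 1]
r4 m[sun→φ1] = [4, 1, 8, 5]
r4 m[sun→φ3] = [452, 418, 298, 238]
r5 m[φ0→wet] = [1632, 1218, 804, 1026]
r5 m[φ0→snow] = [1320, 1588, 1176, 1716]
r5 m[φ1→wet] = [64, 84, 92, 64]
r5 m[φ1→sun] = [26286, 24666, 18054, 14430]
r5 m[φ2→snow] = [16, 28, 9, 22]
r5 m[φ2→cld] = [14058, 20882, 18249, 30247]
r5 m[φ3→sun] = [4, 1, 8, 5]
r5 m[φ4→snow] = [2, 3, 9, 2]
r5 m[wet→φ0] = [64, 84, 92, 64]
r5 m[wet→φ1] = [1632, 1218, 804, 1026]
r5 m[snow→φ0] = [32, 84, 81, 44]
r5 m[snow→φ2] = [658, 1137, 2520, 836]
r5 m[snow→φ4] = [5264, 10612, 2520, 9196]
r5 m[cld→φ2] = [1, 1, 1, 1]
r5 m[sun→φ1] = [4, 1, 8, 5]
r5 m[sun→φ3] = [452, 418, 298, 238]
r6 m[φ0→wet] = [1632, 1218, 804, 1026]
r6 m[φ0→snow] = [1320, 1588, 1176, 1716]
r6 m[φ1→wet] = [64, 84, 92, 64]
r6 m[φ1→sun] = [26286, 24666, 18054, 14430]
r6 m[φ2→snow] = [16, 28, 9, 22]
r6 m[φ2→cld] = [14058, 20882, 18249, 30247]
r6 m[φ3→sun] = [4, 1, 8, 5]
r6 m[φ4→snow] = [2, 3, 9, 2]
r6 m[wet→φ0] = [64, 84, 92, 64]
r6 m[wet→φ1] = [1632, 1218, 804, 1026]
r6 m[snow→φ0] = [32, 84, 81, 44]
r6 m[snow→φ2] = [2640, 4764, 10584, 3432]
r6 m[snow→φ4] = [21120, 44464, 10584, 37752]
r6 m[cld→φ2] = [1, 1, 1, 1]
r6 m[sun→φ1] = [4, 1, 8, 5]
r6 m[sun→φ3] = [26286, 24666, 18054, 14430]
r7 m[φ0→wet] = [1632, 1218, 804, 1026]
r7 m[φ0→snow] = [1320, 1588, 1176, 1716]
r7 m[φ1→wet] = [64, 84, 92, 64]
r7 m[φ1→sun] = [26286, 24666, 18054, 14430]
r7 m[φ2→snow] = [16, 28, 9, 22]
r7 m[φ2→cld] = [58152, 86184, 75900, 126156]
r7 m[φ3→sun] = [4, 1, 8, 5]
r7 m[φ4→snow] = [2, 3, 9, 2]
r7 m[wet→φ0] = [64, 84, 92, 64]
r7 m[wet→φ1] = [1632, 1218, 804, 1026]
r7 m[snow→φ0] = [32, 84, 81, 44]
r7 m[snow→φ2] = [2640, 4764, 10584, 3432]
r7 m[snow→φ4] = [21120, 44464, 10584, 37752]
r7 m[cld→φ2] = [1, 1, 1, 1]
r7 m[sun→φ1] = [4, 1, 8, 5]
r7 m[sun→φ3] = [26286, 24666, 18054, 14430]
r8 m[φ0→wet] = [1632, 1218, 804, 1026]
r8 m[φ0→snow] = [1320, 1588, 1176, 1716]
r8 m[φ1→wet] = [64, 84, 92, 64]
r8 m[φ1→sun] = [26286, 24666, 18054, 14430]
r8 m[φ2→snow] = [16, 28, 9, 22]
r8 m[φ2→cld] = [58152, 86184, 75900, 126156]
r8 m[φ3→sun] = [4, 1, 8, 5]
r8 m[φ4→snow] = [2, 3, 9, 2]
r8 m[wet→φ0] = [64, 84, 92, 64]
r8 m[wet→φ1] = [1632, 1218, 804, 1026]
r8 m[snow→φ0] = [32, 84, 81, 44]
r8 m[snow→φ2] = [2640, 4764, 10584, 3432]
r8 m[snow→φ4] = [21120, 44464, 10584, 37752]
r8 m[cld→φ2] = [1, 1, 1, 1]
r8 m[sun→φ1] = [4, 1, 8, 5]
r8 m[sun→φ3] = [26286, 24666, 18054, 14430]
fixed point reached at round 8
b[cld] = ⊗ incoming = [58152, 86184, 75900, 126156]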